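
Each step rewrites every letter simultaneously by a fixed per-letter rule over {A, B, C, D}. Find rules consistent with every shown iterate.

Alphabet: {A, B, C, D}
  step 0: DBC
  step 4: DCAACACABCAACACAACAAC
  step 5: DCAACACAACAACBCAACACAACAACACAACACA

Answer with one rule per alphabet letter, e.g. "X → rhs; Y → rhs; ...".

  step 4 ⇒ step 5: DCAACACABCAACACAACAAC ⇒ DC·A·AC·AC·A·AC·A·AC·BC·A·AC·AC·A·AC·A·AC·AC·A·AC·AC·A
    A ↦ AC
    B ↦ BC
    C ↦ A
    D ↦ DC

A->AC, B->BC, C->A, D->DC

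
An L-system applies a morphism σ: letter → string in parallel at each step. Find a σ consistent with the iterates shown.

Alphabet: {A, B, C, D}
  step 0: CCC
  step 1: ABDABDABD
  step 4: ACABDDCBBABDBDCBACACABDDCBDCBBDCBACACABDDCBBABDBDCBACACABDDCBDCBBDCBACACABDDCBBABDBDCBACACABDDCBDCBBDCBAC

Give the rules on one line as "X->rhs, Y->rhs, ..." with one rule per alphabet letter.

A->B, B->DCB, C->ABD, D->AC

  step 0 ⇒ step 1: CCC ⇒ ABD·ABD·ABD
    C ↦ ABD
    A ↦ B  (constrained at step 1)
    B ↦ DCB  (constrained at step 1)
    D ↦ AC  (constrained at step 1)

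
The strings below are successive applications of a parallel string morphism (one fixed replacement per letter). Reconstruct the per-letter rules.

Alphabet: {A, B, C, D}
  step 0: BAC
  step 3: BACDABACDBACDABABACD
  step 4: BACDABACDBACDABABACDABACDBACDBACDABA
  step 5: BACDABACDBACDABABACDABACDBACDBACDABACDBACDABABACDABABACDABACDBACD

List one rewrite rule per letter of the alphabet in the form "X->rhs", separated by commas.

  step 4 ⇒ step 5: BACDABACDBACDABABACDABACDBACDBACDABA ⇒ BA·CD·AB·A·CD·BA·CD·AB·A·BA·CD·AB·A·CD·BA·CD·BA·CD·AB·A·CD·BA·CD·AB·A·BA·CD·AB·A·BA·CD·AB·A·CD·BA·CD
    A ↦ CD
    B ↦ BA
    C ↦ AB
    D ↦ A

A->CD, B->BA, C->AB, D->A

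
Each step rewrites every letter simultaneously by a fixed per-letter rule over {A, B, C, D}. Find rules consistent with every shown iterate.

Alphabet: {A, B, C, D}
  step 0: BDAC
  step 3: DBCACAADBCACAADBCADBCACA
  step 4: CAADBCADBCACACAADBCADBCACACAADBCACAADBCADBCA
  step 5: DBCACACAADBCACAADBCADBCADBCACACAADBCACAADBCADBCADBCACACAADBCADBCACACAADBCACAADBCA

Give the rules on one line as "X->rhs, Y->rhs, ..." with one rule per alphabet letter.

  step 4 ⇒ step 5: CAADBCADBCACACAADBCADBCACACAADBCACAADBCADBCA ⇒ DB·CA·CA·CA·A·DB·CA·CA·A·DB·CA·DB·CA·DB·CA·CA·CA·A·DB·CA·CA·A·DB·CA·DB·CA·DB·CA·CA·CA·A·DB·CA·DB·CA·CA·CA·A·DB·CA·CA·A·DB·CA
    A ↦ CA
    B ↦ A
    C ↦ DB
    D ↦ CA

A->CA, B->A, C->DB, D->CA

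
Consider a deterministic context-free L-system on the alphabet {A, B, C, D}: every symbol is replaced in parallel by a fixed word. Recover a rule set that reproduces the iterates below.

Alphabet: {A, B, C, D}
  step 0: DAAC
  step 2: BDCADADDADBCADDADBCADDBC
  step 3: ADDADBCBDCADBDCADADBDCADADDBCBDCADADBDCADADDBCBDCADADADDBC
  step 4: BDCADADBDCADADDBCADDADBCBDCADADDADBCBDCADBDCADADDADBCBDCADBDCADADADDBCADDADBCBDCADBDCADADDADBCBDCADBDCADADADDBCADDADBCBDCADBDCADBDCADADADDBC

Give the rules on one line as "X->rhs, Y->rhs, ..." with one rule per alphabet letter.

A->BDC, B->ADD, C->BC, D->AD

  step 3 ⇒ step 4: ADDADBCBDCADBDCADADBDCADADDBCBDCADADBDCADADDBCBDCADADADDBC ⇒ BDC·AD·AD·BDC·AD·ADD·BC·ADD·AD·BC·BDC·AD·ADD·AD·BC·BDC·AD·BDC·AD·ADD·AD·BC·BDC·AD·BDC·AD·AD·ADD·BC·ADD·AD·BC·BDC·AD·BDC·AD·ADD·AD·BC·BDC·AD·BDC·AD·AD·ADD·BC·ADD·AD·BC·BDC·AD·BDC·AD·BDC·AD·AD·ADD·BC
    A ↦ BDC
    B ↦ ADD
    C ↦ BC
    D ↦ AD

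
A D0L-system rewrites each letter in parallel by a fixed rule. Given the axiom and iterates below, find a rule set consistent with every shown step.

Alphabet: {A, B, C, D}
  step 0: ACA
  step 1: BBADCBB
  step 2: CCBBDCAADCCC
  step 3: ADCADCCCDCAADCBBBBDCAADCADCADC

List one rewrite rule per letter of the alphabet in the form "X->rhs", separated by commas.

A->BB, B->C, C->ADC, D->DCA

  step 2 ⇒ step 3: CCBBDCAADCCC ⇒ ADC·ADC·C·C·DCA·ADC·BB·BB·DCA·ADC·ADC·ADC
    A ↦ BB
    B ↦ C
    C ↦ ADC
    D ↦ DCA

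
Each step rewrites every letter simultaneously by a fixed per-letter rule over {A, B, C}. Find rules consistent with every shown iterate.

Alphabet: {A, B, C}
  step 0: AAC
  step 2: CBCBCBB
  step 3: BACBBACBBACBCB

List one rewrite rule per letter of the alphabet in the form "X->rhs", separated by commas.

  step 2 ⇒ step 3: CBCBCBB ⇒ BA·CB·BA·CB·BA·CB·CB
    B ↦ CB
    C ↦ BA
    A ↦ B  (constrained at step 0)

A->B, B->CB, C->BA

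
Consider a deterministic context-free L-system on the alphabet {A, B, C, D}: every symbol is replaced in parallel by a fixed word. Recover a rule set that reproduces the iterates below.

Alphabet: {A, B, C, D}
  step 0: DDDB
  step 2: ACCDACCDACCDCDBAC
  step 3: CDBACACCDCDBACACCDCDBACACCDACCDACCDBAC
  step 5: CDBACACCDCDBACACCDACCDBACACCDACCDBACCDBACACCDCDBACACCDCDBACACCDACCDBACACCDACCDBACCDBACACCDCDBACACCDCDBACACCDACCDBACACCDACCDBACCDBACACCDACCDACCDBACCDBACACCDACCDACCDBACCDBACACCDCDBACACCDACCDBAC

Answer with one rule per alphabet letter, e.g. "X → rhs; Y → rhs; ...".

A->CDB, B->AC, C->AC, D->CD

  step 2 ⇒ step 3: ACCDACCDACCDCDBAC ⇒ CDB·AC·AC·CD·CDB·AC·AC·CD·CDB·AC·AC·CD·AC·CD·AC·CDB·AC
    A ↦ CDB
    B ↦ AC
    C ↦ AC
    D ↦ CD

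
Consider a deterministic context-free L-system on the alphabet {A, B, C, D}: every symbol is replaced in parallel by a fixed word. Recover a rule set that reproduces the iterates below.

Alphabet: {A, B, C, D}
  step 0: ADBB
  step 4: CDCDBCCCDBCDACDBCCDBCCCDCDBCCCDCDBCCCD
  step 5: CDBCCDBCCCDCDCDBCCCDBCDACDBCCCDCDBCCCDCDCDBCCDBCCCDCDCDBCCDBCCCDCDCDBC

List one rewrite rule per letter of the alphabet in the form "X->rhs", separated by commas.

  step 4 ⇒ step 5: CDCDBCCCDBCDACDBCCDBCCCDCDBCCCDCDBCCCD ⇒ CD·BC·CD·BC·C·CD·CD·CD·BC·C·CD·BC·DA·CD·BC·C·CD·CD·BC·C·CD·CD·CD·BC·CD·BC·C·CD·CD·CD·BC·CD·BC·C·CD·CD·CD·BC
    A ↦ DA
    B ↦ C
    C ↦ CD
    D ↦ BC

A->DA, B->C, C->CD, D->BC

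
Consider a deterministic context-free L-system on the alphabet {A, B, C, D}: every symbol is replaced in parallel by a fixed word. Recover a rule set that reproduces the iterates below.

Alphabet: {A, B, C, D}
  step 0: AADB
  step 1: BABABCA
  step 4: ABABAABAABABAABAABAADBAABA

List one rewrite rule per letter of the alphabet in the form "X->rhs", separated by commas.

A->BA, B->A, C->D, D->BC

  step 0 ⇒ step 1: AADB ⇒ BA·BA·BC·A
    A ↦ BA
    B ↦ A
    D ↦ BC
    C ↦ D  (constrained at step 1)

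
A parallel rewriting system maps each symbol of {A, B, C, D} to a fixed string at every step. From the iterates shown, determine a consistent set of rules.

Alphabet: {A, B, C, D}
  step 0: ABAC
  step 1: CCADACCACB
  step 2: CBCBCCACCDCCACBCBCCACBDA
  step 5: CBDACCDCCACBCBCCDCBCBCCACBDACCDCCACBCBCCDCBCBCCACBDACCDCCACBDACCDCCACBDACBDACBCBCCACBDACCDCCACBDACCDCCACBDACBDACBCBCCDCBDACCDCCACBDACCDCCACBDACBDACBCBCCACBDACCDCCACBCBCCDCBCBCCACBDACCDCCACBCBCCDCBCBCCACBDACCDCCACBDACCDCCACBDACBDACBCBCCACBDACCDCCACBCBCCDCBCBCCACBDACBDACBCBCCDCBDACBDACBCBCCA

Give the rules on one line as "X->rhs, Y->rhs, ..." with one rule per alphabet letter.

  step 1 ⇒ step 2: CCADACCACB ⇒ CB·CB·CCA·CCD·CCA·CB·CB·CCA·CB·DA
    A ↦ CCA
    B ↦ DA
    C ↦ CB
    D ↦ CCD

A->CCA, B->DA, C->CB, D->CCD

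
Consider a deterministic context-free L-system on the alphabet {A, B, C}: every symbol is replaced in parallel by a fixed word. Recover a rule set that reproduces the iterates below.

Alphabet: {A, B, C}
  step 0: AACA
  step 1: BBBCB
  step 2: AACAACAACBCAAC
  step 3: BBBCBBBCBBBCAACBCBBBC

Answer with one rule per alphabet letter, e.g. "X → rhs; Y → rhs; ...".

  step 2 ⇒ step 3: AACAACAACBCAAC ⇒ B·B·BC·B·B·BC·B·B·BC·AAC·BC·B·B·BC
    A ↦ B
    B ↦ AAC
    C ↦ BC

A->B, B->AAC, C->BC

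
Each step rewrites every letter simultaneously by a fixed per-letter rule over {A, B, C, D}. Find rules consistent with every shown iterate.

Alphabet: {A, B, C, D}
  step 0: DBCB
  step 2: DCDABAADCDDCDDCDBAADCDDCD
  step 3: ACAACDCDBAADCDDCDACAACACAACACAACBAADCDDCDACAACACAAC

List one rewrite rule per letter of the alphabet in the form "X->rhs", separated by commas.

A->DCD, B->BAA, C->A, D->AC

  step 2 ⇒ step 3: DCDABAADCDDCDDCDBAADCDDCD ⇒ AC·A·AC·DCD·BAA·DCD·DCD·AC·A·AC·AC·A·AC·AC·A·AC·BAA·DCD·DCD·AC·A·AC·AC·A·AC
    A ↦ DCD
    B ↦ BAA
    C ↦ A
    D ↦ AC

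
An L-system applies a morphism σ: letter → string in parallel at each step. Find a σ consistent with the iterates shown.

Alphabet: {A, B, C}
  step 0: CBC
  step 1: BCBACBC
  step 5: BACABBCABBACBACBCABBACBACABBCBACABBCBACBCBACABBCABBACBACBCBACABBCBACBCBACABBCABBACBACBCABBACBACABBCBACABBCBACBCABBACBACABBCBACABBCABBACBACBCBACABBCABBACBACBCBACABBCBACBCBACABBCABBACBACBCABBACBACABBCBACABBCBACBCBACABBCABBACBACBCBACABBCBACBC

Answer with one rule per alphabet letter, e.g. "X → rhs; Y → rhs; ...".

  step 0 ⇒ step 1: CBC ⇒ BC·BAC·BC
    B ↦ BAC
    C ↦ BC
    A ↦ AB  (constrained at step 1)

A->AB, B->BAC, C->BC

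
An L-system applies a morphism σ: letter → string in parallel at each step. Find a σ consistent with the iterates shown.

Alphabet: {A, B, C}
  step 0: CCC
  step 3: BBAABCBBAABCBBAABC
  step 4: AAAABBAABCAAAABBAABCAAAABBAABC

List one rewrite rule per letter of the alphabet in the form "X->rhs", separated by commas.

A->B, B->AA, C->BC

  step 3 ⇒ step 4: BBAABCBBAABCBBAABC ⇒ AA·AA·B·B·AA·BC·AA·AA·B·B·AA·BC·AA·AA·B·B·AA·BC
    A ↦ B
    B ↦ AA
    C ↦ BC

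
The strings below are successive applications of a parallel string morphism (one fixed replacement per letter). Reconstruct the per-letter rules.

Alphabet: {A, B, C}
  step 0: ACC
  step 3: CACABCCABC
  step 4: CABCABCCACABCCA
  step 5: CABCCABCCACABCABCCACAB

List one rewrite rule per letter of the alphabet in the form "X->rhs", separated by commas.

  step 4 ⇒ step 5: CABCABCCACABCCA ⇒ CA·B·C·CA·B·C·CA·CA·B·CA·B·C·CA·CA·B
    A ↦ B
    B ↦ C
    C ↦ CA

A->B, B->C, C->CA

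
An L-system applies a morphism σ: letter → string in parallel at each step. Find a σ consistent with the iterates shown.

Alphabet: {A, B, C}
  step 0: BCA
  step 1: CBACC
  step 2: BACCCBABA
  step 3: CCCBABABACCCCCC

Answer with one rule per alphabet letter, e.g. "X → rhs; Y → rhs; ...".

A->CC, B->C, C->BA

  step 2 ⇒ step 3: BACCCBABA ⇒ C·CC·BA·BA·BA·C·CC·C·CC
    A ↦ CC
    B ↦ C
    C ↦ BA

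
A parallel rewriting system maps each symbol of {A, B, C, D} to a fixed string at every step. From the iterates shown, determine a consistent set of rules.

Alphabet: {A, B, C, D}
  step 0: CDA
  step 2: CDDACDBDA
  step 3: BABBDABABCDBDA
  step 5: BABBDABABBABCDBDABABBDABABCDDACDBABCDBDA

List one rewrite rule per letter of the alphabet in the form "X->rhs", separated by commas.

A->DA, B->CD, C->BA, D->B

  step 2 ⇒ step 3: CDDACDBDA ⇒ BA·B·B·DA·BA·B·CD·B·DA
    A ↦ DA
    B ↦ CD
    C ↦ BA
    D ↦ B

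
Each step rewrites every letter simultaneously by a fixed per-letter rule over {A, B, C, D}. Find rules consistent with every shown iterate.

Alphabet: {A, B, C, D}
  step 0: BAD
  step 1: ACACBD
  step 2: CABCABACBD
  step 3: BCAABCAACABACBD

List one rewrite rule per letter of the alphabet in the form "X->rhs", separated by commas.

A->CA, B->A, C->B, D->CBD

  step 2 ⇒ step 3: CABCABACBD ⇒ B·CA·A·B·CA·A·CA·B·A·CBD
    A ↦ CA
    B ↦ A
    C ↦ B
    D ↦ CBD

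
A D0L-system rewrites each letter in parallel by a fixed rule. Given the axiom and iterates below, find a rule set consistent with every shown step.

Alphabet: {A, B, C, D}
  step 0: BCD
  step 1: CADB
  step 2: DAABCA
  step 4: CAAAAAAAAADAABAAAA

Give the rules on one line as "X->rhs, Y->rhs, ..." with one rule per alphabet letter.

  step 1 ⇒ step 2: CADB ⇒ D·AA·B·CA
    A ↦ AA
    B ↦ CA
    C ↦ D
    D ↦ B

A->AA, B->CA, C->D, D->B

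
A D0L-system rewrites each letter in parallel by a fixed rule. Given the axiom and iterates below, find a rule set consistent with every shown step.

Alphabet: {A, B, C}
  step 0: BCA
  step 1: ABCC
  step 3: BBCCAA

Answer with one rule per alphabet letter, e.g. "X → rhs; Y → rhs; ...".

  step 0 ⇒ step 1: BCA ⇒ A·B·CC
    A ↦ CC
    B ↦ A
    C ↦ B

A->CC, B->A, C->B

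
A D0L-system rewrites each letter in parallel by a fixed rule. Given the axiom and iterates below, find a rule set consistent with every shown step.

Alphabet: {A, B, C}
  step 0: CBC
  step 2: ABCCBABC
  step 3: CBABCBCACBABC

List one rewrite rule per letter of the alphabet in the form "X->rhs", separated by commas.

  step 2 ⇒ step 3: ABCCBABC ⇒ CB·A·BC·BC·A·CB·A·BC
    A ↦ CB
    B ↦ A
    C ↦ BC

A->CB, B->A, C->BC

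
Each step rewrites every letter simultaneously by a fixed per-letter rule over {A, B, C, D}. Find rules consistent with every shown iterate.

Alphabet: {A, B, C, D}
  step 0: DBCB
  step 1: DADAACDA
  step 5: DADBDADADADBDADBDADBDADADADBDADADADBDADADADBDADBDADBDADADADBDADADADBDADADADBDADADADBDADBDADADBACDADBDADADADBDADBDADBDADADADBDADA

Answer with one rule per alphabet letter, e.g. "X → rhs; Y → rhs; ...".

A->DB, B->DA, C->AC, D->DA

  step 0 ⇒ step 1: DBCB ⇒ DA·DA·AC·DA
    B ↦ DA
    C ↦ AC
    D ↦ DA
    A ↦ DB  (constrained at step 1)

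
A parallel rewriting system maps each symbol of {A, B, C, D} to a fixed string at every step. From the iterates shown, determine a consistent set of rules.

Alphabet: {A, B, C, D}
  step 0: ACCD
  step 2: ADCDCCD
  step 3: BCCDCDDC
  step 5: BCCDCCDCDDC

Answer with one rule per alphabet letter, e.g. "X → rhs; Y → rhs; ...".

A->BC, B->ADC, C->D, D->C

  step 2 ⇒ step 3: ADCDCCD ⇒ BC·C·D·C·D·D·C
    A ↦ BC
    C ↦ D
    D ↦ C
    B ↦ ADC  (constrained at step 3)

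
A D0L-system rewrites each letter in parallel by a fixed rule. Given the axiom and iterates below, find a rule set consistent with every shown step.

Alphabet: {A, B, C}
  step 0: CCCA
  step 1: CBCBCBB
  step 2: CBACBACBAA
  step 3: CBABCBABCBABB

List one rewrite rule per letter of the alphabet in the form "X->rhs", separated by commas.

A->B, B->A, C->CB

  step 2 ⇒ step 3: CBACBACBAA ⇒ CB·A·B·CB·A·B·CB·A·B·B
    A ↦ B
    B ↦ A
    C ↦ CB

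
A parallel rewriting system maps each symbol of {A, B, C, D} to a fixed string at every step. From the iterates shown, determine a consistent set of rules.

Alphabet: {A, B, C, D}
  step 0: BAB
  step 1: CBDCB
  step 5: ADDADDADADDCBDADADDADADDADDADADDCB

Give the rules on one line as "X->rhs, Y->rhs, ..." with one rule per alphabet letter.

A->D, B->CB, C->D, D->AD

  step 0 ⇒ step 1: BAB ⇒ CB·D·CB
    A ↦ D
    B ↦ CB
    C ↦ D  (constrained at step 1)
    D ↦ AD  (constrained at step 1)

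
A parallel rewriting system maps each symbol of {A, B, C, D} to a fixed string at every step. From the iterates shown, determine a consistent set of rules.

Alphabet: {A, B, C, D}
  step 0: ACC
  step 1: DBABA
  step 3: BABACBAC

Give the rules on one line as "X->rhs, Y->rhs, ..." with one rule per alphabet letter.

  step 0 ⇒ step 1: ACC ⇒ D·BA·BA
    A ↦ D
    C ↦ BA
    B ↦ C  (constrained at step 1)
    D ↦ C  (constrained at step 1)

A->D, B->C, C->BA, D->C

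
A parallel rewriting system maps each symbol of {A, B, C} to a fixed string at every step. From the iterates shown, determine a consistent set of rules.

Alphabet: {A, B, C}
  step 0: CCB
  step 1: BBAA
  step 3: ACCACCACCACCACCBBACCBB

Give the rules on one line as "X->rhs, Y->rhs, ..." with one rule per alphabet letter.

A->ACC, B->AA, C->B

  step 0 ⇒ step 1: CCB ⇒ B·B·AA
    B ↦ AA
    C ↦ B
    A ↦ ACC  (constrained at step 1)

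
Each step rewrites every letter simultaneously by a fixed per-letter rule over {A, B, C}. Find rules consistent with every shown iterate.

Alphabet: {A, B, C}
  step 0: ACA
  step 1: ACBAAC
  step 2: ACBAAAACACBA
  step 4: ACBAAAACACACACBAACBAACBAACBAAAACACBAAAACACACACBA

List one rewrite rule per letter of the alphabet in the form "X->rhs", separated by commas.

  step 1 ⇒ step 2: ACBAAC ⇒ AC·BA·AA·AC·AC·BA
    A ↦ AC
    B ↦ AA
    C ↦ BA

A->AC, B->AA, C->BA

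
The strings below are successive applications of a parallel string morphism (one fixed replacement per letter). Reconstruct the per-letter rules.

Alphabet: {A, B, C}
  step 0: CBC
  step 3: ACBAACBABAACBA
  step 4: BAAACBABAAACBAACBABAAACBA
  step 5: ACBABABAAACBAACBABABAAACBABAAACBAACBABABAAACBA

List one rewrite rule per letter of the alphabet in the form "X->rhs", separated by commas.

A->BA, B->AC, C->A

  step 4 ⇒ step 5: BAAACBABAAACBAACBABAAACBA ⇒ AC·BA·BA·BA·A·AC·BA·AC·BA·BA·BA·A·AC·BA·BA·A·AC·BA·AC·BA·BA·BA·A·AC·BA
    A ↦ BA
    B ↦ AC
    C ↦ A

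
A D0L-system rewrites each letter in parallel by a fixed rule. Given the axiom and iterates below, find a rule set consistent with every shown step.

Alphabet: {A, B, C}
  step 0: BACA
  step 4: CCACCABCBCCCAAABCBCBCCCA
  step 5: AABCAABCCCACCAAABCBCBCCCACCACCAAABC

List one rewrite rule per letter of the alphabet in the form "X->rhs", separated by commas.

A->BC, B->CC, C->A

  step 4 ⇒ step 5: CCACCABCBCCCAAABCBCBCCCA ⇒ A·A·BC·A·A·BC·CC·A·CC·A·A·A·BC·BC·BC·CC·A·CC·A·CC·A·A·A·BC
    A ↦ BC
    B ↦ CC
    C ↦ A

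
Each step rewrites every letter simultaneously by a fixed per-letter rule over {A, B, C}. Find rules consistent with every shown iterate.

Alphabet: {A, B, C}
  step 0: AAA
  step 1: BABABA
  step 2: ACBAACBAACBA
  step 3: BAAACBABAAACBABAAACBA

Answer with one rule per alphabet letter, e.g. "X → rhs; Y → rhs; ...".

A->BA, B->AC, C->A

  step 2 ⇒ step 3: ACBAACBAACBA ⇒ BA·A·AC·BA·BA·A·AC·BA·BA·A·AC·BA
    A ↦ BA
    B ↦ AC
    C ↦ A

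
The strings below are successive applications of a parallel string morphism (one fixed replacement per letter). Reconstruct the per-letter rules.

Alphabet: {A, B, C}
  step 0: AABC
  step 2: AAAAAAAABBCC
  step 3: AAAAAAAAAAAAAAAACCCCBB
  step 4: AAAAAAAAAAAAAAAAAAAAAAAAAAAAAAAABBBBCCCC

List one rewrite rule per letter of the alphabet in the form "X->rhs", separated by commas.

  step 3 ⇒ step 4: AAAAAAAAAAAAAAAACCCCBB ⇒ AA·AA·AA·AA·AA·AA·AA·AA·AA·AA·AA·AA·AA·AA·AA·AA·B·B·B·B·CC·CC
    A ↦ AA
    B ↦ CC
    C ↦ B

A->AA, B->CC, C->B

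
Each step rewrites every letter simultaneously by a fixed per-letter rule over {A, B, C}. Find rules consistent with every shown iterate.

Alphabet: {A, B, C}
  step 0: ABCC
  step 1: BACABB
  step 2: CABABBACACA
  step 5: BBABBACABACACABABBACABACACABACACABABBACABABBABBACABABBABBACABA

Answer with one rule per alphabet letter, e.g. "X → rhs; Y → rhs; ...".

  step 1 ⇒ step 2: BACABB ⇒ CA·BA·B·BA·CA·CA
    A ↦ BA
    B ↦ CA
    C ↦ B

A->BA, B->CA, C->B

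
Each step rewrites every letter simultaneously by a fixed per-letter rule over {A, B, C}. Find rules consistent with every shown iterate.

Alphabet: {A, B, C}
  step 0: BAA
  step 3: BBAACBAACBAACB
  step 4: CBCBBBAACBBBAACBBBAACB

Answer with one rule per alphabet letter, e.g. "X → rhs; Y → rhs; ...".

  step 3 ⇒ step 4: BBAACBAACBAACB ⇒ CB·CB·B·B·AA·CB·B·B·AA·CB·B·B·AA·CB
    A ↦ B
    B ↦ CB
    C ↦ AA

A->B, B->CB, C->AA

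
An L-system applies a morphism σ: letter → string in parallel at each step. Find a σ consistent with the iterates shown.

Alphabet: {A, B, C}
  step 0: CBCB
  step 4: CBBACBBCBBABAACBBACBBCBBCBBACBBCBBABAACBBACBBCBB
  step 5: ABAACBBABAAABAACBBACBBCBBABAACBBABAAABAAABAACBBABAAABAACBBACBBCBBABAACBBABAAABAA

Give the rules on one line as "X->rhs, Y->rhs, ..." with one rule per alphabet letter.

A->CBB, B->A, C->AB

  step 4 ⇒ step 5: CBBACBBCBBABAACBBACBBCBBCBBACBBCBBABAACBBACBBCBB ⇒ AB·A·A·CBB·AB·A·A·AB·A·A·CBB·A·CBB·CBB·AB·A·A·CBB·AB·A·A·AB·A·A·AB·A·A·CBB·AB·A·A·AB·A·A·CBB·A·CBB·CBB·AB·A·A·CBB·AB·A·A·AB·A·A
    A ↦ CBB
    B ↦ A
    C ↦ AB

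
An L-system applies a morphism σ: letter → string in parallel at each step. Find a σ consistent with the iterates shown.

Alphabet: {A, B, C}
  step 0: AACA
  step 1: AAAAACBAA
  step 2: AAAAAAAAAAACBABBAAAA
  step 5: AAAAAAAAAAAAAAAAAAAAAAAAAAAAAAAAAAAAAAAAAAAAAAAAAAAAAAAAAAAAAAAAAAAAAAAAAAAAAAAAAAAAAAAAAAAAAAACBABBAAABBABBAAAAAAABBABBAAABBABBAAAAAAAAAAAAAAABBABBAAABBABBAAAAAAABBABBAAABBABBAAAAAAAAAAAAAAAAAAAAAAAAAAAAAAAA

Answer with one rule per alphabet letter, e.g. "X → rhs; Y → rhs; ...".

A->AA, B->ABB, C->ACB

  step 1 ⇒ step 2: AAAAACBAA ⇒ AA·AA·AA·AA·AA·ACB·ABB·AA·AA
    A ↦ AA
    B ↦ ABB
    C ↦ ACB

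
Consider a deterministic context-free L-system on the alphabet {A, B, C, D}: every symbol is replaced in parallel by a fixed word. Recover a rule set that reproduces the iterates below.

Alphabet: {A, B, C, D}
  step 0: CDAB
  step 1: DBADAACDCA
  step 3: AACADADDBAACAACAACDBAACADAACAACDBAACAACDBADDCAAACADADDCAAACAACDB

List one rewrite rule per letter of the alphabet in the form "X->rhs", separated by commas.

  step 0 ⇒ step 1: CDAB ⇒ DB·AD·AAC·DCA
    A ↦ AAC
    B ↦ DCA
    C ↦ DB
    D ↦ AD

A->AAC, B->DCA, C->DB, D->AD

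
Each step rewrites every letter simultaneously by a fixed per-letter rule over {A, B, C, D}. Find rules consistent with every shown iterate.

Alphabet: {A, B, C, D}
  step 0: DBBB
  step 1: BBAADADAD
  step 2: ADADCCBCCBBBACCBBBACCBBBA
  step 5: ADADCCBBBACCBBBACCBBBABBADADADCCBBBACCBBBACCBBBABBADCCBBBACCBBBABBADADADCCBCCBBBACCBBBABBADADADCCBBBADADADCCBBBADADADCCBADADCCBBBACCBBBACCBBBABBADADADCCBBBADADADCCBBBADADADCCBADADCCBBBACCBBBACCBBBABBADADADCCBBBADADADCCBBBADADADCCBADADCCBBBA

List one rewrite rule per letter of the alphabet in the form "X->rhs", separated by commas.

  step 1 ⇒ step 2: BBAADADAD ⇒ AD·AD·CCB·CCB·BBA·CCB·BBA·CCB·BBA
    A ↦ CCB
    B ↦ AD
    D ↦ BBA
    C ↦ B  (constrained at step 2)

A->CCB, B->AD, C->B, D->BBA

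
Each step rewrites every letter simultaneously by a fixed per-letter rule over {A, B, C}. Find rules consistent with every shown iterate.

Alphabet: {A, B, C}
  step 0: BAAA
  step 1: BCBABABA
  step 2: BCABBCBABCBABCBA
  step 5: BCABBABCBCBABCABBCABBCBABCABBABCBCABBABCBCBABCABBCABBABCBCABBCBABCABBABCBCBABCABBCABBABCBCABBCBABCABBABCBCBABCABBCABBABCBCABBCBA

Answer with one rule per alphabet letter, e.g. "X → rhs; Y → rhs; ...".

  step 1 ⇒ step 2: BCBABABA ⇒ BC·AB·BC·BA·BC·BA·BC·BA
    A ↦ BA
    B ↦ BC
    C ↦ AB

A->BA, B->BC, C->AB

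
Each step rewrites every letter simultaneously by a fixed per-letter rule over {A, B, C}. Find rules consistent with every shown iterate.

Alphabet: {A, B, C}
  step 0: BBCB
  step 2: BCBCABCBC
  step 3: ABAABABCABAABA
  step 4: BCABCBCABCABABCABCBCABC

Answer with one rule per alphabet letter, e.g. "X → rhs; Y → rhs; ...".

  step 3 ⇒ step 4: ABAABABCABAABA ⇒ BC·A·BC·BC·A·BC·A·BA·BC·A·BC·BC·A·BC
    A ↦ BC
    B ↦ A
    C ↦ BA

A->BC, B->A, C->BA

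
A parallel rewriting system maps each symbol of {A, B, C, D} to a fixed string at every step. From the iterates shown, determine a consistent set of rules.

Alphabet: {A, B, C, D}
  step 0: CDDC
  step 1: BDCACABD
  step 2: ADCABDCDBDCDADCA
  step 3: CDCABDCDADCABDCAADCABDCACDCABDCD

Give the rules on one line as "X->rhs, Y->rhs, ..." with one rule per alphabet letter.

A->CD, B->AD, C->BD, D->CA

  step 2 ⇒ step 3: ADCABDCDBDCDADCA ⇒ CD·CA·BD·CD·AD·CA·BD·CA·AD·CA·BD·CA·CD·CA·BD·CD
    A ↦ CD
    B ↦ AD
    C ↦ BD
    D ↦ CA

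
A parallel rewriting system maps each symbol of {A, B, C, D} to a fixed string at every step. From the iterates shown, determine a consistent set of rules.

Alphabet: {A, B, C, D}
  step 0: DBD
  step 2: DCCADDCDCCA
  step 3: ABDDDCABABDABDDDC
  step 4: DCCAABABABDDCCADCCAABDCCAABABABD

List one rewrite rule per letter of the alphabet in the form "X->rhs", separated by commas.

  step 3 ⇒ step 4: ABDDDCABABDABDDDC ⇒ DC·CA·AB·AB·AB·D·DC·CA·DC·CA·AB·DC·CA·AB·AB·AB·D
    A ↦ DC
    B ↦ CA
    C ↦ D
    D ↦ AB

A->DC, B->CA, C->D, D->AB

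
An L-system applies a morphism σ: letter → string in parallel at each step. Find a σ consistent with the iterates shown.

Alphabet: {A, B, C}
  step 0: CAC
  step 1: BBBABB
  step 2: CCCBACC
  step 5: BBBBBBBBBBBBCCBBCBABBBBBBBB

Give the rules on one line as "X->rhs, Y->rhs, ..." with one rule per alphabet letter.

  step 1 ⇒ step 2: BBBABB ⇒ C·C·C·BA·C·C
    A ↦ BA
    B ↦ C
  step 0 ⇒ step 1: CAC ⇒ BB·BA·BB
    C ↦ BB

A->BA, B->C, C->BB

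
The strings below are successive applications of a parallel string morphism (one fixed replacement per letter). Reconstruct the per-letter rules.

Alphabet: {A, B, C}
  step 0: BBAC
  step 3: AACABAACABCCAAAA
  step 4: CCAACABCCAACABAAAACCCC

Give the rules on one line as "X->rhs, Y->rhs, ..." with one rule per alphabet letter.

  step 3 ⇒ step 4: AACABAACABCCAAAA ⇒ C·C·AA·C·AB·C·C·AA·C·AB·AA·AA·C·C·C·C
    A ↦ C
    B ↦ AB
    C ↦ AA

A->C, B->AB, C->AA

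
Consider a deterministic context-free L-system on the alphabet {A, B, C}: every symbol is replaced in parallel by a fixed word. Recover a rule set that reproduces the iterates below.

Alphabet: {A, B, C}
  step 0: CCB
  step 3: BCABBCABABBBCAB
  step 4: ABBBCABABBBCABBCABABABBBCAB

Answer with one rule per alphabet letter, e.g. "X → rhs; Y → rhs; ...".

A->BC, B->AB, C->B

  step 3 ⇒ step 4: BCABBCABABBBCAB ⇒ AB·B·BC·AB·AB·B·BC·AB·BC·AB·AB·AB·B·BC·AB
    A ↦ BC
    B ↦ AB
    C ↦ B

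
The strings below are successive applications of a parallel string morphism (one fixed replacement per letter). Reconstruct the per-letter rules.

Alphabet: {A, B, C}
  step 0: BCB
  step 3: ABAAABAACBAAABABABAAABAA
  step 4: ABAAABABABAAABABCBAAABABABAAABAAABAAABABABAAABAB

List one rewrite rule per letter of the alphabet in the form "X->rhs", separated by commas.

A->AB, B->AA, C->CB

  step 3 ⇒ step 4: ABAAABAACBAAABABABAAABAA ⇒ AB·AA·AB·AB·AB·AA·AB·AB·CB·AA·AB·AB·AB·AA·AB·AA·AB·AA·AB·AB·AB·AA·AB·AB
    A ↦ AB
    B ↦ AA
    C ↦ CB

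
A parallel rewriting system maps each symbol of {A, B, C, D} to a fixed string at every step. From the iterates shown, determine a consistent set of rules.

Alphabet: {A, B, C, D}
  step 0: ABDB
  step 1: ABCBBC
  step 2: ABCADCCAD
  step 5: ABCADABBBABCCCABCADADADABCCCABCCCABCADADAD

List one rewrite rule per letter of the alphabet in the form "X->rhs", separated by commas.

A->AB, B->C, C->AD, D->BB

  step 1 ⇒ step 2: ABCBBC ⇒ AB·C·AD·C·C·AD
    A ↦ AB
    B ↦ C
    C ↦ AD
  step 0 ⇒ step 1: ABDB ⇒ AB·C·BB·C
    D ↦ BB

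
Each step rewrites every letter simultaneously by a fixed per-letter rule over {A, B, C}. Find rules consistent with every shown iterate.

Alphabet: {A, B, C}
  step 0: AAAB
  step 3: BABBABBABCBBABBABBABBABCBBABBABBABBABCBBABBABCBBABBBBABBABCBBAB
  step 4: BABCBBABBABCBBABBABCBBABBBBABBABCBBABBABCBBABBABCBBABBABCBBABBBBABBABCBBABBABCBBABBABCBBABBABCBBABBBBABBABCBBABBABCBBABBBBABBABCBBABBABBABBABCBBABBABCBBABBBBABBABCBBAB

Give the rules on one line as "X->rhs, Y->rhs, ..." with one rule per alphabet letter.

  step 3 ⇒ step 4: BABBABBABCBBABBABBABBABCBBABBABBABBABCBBABBABCBBABBBBABBABCBBAB ⇒ BAB·CB·BAB·BAB·CB·BAB·BAB·CB·BAB·BB·BAB·BAB·CB·BAB·BAB·CB·BAB·BAB·CB·BAB·BAB·CB·BAB·BB·BAB·BAB·CB·BAB·BAB·CB·BAB·BAB·CB·BAB·BAB·CB·BAB·BB·BAB·BAB·CB·BAB·BAB·CB·BAB·BB·BAB·BAB·CB·BAB·BAB·BAB·BAB·CB·BAB·BAB·CB·BAB·BB·BAB·BAB·CB·BAB
    A ↦ CB
    B ↦ BAB
    C ↦ BB

A->CB, B->BAB, C->BB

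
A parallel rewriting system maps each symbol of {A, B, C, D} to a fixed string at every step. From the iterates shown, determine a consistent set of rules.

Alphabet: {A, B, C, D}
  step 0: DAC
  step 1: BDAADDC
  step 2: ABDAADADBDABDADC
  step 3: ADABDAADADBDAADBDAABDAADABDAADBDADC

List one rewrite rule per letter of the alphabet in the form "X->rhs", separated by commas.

A->AD, B->A, C->DC, D->BDA

  step 2 ⇒ step 3: ABDAADADBDABDADC ⇒ AD·A·BDA·AD·AD·BDA·AD·BDA·A·BDA·AD·A·BDA·AD·BDA·DC
    A ↦ AD
    B ↦ A
    C ↦ DC
    D ↦ BDA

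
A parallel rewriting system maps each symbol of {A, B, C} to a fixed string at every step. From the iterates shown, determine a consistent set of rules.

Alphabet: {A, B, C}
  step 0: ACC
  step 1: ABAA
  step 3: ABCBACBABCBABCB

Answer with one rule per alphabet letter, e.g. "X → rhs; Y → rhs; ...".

A->AB, B->CB, C->A

  step 0 ⇒ step 1: ACC ⇒ AB·A·A
    A ↦ AB
    C ↦ A
    B ↦ CB  (constrained at step 1)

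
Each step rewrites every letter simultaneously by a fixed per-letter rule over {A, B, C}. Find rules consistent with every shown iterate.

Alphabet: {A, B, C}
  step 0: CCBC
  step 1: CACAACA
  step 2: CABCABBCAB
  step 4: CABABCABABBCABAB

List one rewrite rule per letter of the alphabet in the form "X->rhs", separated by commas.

  step 1 ⇒ step 2: CACAACA ⇒ CA·B·CA·B·B·CA·B
    A ↦ B
    C ↦ CA
  step 0 ⇒ step 1: CCBC ⇒ CA·CA·A·CA
    B ↦ A

A->B, B->A, C->CA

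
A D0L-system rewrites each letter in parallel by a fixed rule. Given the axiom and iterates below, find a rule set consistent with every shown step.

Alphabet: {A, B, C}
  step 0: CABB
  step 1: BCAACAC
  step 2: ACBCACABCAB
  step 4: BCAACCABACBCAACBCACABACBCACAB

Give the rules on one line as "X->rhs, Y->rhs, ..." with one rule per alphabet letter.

  step 1 ⇒ step 2: BCAACAC ⇒ AC·B·CA·CA·B·CA·B
    A ↦ CA
    B ↦ AC
    C ↦ B

A->CA, B->AC, C->B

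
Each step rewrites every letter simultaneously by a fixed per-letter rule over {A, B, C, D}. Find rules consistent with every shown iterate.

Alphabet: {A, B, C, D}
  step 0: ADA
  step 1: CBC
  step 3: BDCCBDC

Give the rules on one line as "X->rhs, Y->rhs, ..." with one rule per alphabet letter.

  step 0 ⇒ step 1: ADA ⇒ C·B·C
    A ↦ C
    D ↦ B
    B ↦ A  (constrained at step 1)
    C ↦ DC  (constrained at step 1)

A->C, B->A, C->DC, D->B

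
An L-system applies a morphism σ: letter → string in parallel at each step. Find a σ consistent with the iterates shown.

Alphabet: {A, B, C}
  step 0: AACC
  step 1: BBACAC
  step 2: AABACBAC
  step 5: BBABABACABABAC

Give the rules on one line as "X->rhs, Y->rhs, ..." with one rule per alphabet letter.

  step 1 ⇒ step 2: BBACAC ⇒ A·A·B·AC·B·AC
    A ↦ B
    B ↦ A
    C ↦ AC

A->B, B->A, C->AC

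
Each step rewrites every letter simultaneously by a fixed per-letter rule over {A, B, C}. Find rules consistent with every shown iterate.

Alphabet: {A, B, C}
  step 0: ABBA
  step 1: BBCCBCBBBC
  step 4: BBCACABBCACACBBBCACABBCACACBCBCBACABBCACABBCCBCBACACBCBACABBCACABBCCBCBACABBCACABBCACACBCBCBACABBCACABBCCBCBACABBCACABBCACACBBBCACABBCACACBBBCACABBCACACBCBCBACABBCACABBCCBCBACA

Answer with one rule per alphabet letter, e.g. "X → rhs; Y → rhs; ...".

A->BBC, B->CB, C->ACA

  step 0 ⇒ step 1: ABBA ⇒ BBC·CB·CB·BBC
    A ↦ BBC
    B ↦ CB
    C ↦ ACA  (constrained at step 1)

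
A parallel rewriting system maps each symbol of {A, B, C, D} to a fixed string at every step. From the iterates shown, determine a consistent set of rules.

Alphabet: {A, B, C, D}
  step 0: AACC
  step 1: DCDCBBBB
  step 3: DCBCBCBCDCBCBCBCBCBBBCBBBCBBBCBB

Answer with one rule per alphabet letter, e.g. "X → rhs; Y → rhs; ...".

A->DC, B->BC, C->BB, D->AB

  step 0 ⇒ step 1: AACC ⇒ DC·DC·BB·BB
    A ↦ DC
    C ↦ BB
    B ↦ BC  (constrained at step 1)
    D ↦ AB  (constrained at step 1)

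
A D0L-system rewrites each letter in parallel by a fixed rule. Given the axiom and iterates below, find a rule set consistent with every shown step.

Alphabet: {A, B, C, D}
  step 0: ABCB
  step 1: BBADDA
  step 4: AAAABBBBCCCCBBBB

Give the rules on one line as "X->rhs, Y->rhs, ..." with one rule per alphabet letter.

A->BB, B->A, C->DD, D->C

  step 0 ⇒ step 1: ABCB ⇒ BB·A·DD·A
    A ↦ BB
    B ↦ A
    C ↦ DD
    D ↦ C  (constrained at step 1)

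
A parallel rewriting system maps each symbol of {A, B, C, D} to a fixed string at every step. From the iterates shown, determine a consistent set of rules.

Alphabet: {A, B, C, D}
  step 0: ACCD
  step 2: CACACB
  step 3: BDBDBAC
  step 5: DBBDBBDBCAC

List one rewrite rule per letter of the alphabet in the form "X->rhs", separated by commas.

  step 2 ⇒ step 3: CACACB ⇒ B·D·B·D·B·AC
    A ↦ D
    B ↦ AC
    C ↦ B
    D ↦ C  (constrained at step 0)

A->D, B->AC, C->B, D->C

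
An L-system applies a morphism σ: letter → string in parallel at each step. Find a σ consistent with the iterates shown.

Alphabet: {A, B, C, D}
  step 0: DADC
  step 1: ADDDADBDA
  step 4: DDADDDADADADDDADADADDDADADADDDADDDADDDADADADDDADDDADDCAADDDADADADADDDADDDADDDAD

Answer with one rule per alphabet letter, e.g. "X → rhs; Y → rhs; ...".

  step 0 ⇒ step 1: DADC ⇒ AD·DD·AD·BDA
    A ↦ DD
    C ↦ BDA
    D ↦ AD
    B ↦ DCA  (constrained at step 1)

A->DD, B->DCA, C->BDA, D->AD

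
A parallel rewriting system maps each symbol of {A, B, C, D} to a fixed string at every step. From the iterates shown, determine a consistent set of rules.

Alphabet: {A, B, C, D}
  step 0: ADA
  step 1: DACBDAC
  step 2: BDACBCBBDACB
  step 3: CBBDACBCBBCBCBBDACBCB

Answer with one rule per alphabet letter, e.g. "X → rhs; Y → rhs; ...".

A->DAC, B->CB, C->B, D->B

  step 2 ⇒ step 3: BDACBCBBDACB ⇒ CB·B·DAC·B·CB·B·CB·CB·B·DAC·B·CB
    A ↦ DAC
    B ↦ CB
    C ↦ B
    D ↦ B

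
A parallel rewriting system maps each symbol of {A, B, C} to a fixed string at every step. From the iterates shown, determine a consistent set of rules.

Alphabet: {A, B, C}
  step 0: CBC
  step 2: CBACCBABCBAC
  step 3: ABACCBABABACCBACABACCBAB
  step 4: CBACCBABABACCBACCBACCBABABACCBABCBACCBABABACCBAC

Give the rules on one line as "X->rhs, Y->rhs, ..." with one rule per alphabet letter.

  step 3 ⇒ step 4: ABACCBABABACCBACABACCBAB ⇒ CB·AC·CB·AB·AB·AC·CB·AC·CB·AC·CB·AB·AB·AC·CB·AB·CB·AC·CB·AB·AB·AC·CB·AC
    A ↦ CB
    B ↦ AC
    C ↦ AB

A->CB, B->AC, C->AB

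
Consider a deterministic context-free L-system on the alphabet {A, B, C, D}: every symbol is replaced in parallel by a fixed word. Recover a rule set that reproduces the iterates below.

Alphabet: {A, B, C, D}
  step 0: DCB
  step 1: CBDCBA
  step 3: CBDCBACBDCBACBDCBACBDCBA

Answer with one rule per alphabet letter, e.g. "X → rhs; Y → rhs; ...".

  step 0 ⇒ step 1: DCB ⇒ CB·DC·BA
    B ↦ BA
    C ↦ DC
    D ↦ CB
    A ↦ CB  (constrained at step 1)

A->CB, B->BA, C->DC, D->CB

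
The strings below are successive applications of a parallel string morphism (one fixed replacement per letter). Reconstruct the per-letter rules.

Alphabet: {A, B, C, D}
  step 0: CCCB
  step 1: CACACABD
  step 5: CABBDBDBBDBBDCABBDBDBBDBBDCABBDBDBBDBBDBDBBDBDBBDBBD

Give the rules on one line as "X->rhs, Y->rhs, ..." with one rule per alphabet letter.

  step 0 ⇒ step 1: CCCB ⇒ CA·CA·CA·BD
    B ↦ BD
    C ↦ CA
    A ↦ B  (constrained at step 1)
    D ↦ B  (constrained at step 1)

A->B, B->BD, C->CA, D->B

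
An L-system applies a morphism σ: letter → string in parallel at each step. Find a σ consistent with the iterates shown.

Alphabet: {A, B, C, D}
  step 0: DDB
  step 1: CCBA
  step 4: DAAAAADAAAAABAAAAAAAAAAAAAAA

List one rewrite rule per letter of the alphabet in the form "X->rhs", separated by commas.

A->AA, B->BA, C->DA, D->C

  step 0 ⇒ step 1: DDB ⇒ C·C·BA
    B ↦ BA
    D ↦ C
    A ↦ AA  (constrained at step 1)
    C ↦ DA  (constrained at step 1)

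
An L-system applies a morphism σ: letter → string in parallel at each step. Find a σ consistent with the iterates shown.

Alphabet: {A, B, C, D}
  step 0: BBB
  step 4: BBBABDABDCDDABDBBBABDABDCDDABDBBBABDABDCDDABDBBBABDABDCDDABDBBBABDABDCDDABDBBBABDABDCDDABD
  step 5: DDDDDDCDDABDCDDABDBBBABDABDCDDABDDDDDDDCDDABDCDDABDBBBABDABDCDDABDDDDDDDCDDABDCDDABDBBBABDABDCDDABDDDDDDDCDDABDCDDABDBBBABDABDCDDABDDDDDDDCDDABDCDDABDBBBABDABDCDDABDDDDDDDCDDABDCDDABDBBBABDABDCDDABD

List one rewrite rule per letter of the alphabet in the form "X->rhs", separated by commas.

  step 4 ⇒ step 5: BBBABDABDCDDABDBBBABDABDCDDABDBBBABDABDCDDABDBBBABDABDCDDABDBBBABDABDCDDABDBBBABDABDCDDABD ⇒ DD·DD·DD·C·DD·ABD·C·DD·ABD·BBB·ABD·ABD·C·DD·ABD·DD·DD·DD·C·DD·ABD·C·DD·ABD·BBB·ABD·ABD·C·DD·ABD·DD·DD·DD·C·DD·ABD·C·DD·ABD·BBB·ABD·ABD·C·DD·ABD·DD·DD·DD·C·DD·ABD·C·DD·ABD·BBB·ABD·ABD·C·DD·ABD·DD·DD·DD·C·DD·ABD·C·DD·ABD·BBB·ABD·ABD·C·DD·ABD·DD·DD·DD·C·DD·ABD·C·DD·ABD·BBB·ABD·ABD·C·DD·ABD
    A ↦ C
    B ↦ DD
    C ↦ BBB
    D ↦ ABD

A->C, B->DD, C->BBB, D->ABD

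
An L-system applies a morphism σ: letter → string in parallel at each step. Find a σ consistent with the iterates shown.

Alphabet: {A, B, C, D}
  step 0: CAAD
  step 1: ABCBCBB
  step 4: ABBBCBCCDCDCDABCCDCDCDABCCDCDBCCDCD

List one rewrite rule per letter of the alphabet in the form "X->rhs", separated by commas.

  step 0 ⇒ step 1: CAAD ⇒ A·BC·BC·BB
    A ↦ BC
    C ↦ A
    D ↦ BB
    B ↦ CD  (constrained at step 1)

A->BC, B->CD, C->A, D->BB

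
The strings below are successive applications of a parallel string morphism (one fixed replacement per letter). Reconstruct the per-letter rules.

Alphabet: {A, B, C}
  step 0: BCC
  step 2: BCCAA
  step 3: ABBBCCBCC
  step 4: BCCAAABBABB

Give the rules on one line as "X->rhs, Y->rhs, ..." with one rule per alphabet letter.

A->BCC, B->A, C->B

  step 3 ⇒ step 4: ABBBCCBCC ⇒ BCC·A·A·A·B·B·A·B·B
    A ↦ BCC
    B ↦ A
    C ↦ B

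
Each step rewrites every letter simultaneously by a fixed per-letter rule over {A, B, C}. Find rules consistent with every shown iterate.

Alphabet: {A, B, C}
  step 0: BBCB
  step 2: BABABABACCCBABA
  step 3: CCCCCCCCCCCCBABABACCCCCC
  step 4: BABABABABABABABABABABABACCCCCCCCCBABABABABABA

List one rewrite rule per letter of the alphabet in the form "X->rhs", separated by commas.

A->C, B->CC, C->BA

  step 3 ⇒ step 4: CCCCCCCCCCCCBABABACCCCCC ⇒ BA·BA·BA·BA·BA·BA·BA·BA·BA·BA·BA·BA·CC·C·CC·C·CC·C·BA·BA·BA·BA·BA·BA
    A ↦ C
    B ↦ CC
    C ↦ BA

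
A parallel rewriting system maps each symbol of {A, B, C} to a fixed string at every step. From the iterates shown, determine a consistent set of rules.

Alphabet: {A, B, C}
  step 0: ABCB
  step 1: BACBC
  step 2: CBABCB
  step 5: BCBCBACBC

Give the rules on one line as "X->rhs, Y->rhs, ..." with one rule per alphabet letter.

A->BA, B->C, C->B

  step 1 ⇒ step 2: BACBC ⇒ C·BA·B·C·B
    A ↦ BA
    B ↦ C
    C ↦ B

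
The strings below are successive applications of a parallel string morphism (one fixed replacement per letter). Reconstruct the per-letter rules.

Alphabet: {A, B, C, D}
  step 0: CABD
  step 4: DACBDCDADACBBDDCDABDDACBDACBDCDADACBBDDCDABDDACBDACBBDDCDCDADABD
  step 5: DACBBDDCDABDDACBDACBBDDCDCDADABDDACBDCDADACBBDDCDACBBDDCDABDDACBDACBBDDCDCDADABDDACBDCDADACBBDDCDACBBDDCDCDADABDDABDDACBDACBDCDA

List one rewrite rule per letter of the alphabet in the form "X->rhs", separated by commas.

  step 4 ⇒ step 5: DACBDCDADACBBDDCDABDDACBDACBDCDADACBBDDCDABDDACBDACBBDDCDCDADABD ⇒ DA·CB·BD·DC·DA·BD·DA·CB·DA·CB·BD·DC·DC·DA·DA·BD·DA·CB·DC·DA·DA·CB·BD·DC·DA·CB·BD·DC·DA·BD·DA·CB·DA·CB·BD·DC·DC·DA·DA·BD·DA·CB·DC·DA·DA·CB·BD·DC·DA·CB·BD·DC·DC·DA·DA·BD·DA·BD·DA·CB·DA·CB·DC·DA
    A ↦ CB
    B ↦ DC
    C ↦ BD
    D ↦ DA

A->CB, B->DC, C->BD, D->DA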